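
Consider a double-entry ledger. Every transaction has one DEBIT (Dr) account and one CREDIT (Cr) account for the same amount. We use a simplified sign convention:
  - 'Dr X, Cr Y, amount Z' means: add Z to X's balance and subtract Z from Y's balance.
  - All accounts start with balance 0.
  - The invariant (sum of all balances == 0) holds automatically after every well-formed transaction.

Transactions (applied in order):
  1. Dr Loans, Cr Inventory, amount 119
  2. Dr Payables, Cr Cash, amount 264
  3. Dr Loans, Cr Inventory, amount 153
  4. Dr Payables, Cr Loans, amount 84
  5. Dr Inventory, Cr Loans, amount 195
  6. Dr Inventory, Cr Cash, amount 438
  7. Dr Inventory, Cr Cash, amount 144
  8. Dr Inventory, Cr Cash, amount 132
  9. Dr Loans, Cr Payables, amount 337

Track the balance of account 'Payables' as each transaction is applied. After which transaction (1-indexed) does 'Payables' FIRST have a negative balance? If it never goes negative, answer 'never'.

After txn 1: Payables=0
After txn 2: Payables=264
After txn 3: Payables=264
After txn 4: Payables=348
After txn 5: Payables=348
After txn 6: Payables=348
After txn 7: Payables=348
After txn 8: Payables=348
After txn 9: Payables=11

Answer: never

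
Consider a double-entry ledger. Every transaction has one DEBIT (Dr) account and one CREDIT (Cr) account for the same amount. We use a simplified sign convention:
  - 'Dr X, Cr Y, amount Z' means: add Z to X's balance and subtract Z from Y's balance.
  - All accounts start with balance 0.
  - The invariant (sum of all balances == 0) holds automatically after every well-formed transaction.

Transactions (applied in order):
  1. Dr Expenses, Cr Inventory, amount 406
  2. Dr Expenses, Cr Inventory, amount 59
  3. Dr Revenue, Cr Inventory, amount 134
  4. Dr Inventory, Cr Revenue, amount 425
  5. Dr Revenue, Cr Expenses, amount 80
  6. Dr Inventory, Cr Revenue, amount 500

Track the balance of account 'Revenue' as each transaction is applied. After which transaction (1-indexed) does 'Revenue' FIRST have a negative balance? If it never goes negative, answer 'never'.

Answer: 4

Derivation:
After txn 1: Revenue=0
After txn 2: Revenue=0
After txn 3: Revenue=134
After txn 4: Revenue=-291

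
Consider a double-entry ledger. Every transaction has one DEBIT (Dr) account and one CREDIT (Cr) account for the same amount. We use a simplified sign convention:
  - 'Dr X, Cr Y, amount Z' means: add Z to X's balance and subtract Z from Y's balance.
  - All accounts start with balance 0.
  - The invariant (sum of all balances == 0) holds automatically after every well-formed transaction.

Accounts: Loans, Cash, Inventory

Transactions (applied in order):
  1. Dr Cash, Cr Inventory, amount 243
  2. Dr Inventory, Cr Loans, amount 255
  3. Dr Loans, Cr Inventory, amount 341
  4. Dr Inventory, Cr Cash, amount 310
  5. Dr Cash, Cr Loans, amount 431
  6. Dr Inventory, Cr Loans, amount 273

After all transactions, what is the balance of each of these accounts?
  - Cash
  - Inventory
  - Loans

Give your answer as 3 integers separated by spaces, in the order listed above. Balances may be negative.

Answer: 364 254 -618

Derivation:
After txn 1 (Dr Cash, Cr Inventory, amount 243): Cash=243 Inventory=-243
After txn 2 (Dr Inventory, Cr Loans, amount 255): Cash=243 Inventory=12 Loans=-255
After txn 3 (Dr Loans, Cr Inventory, amount 341): Cash=243 Inventory=-329 Loans=86
After txn 4 (Dr Inventory, Cr Cash, amount 310): Cash=-67 Inventory=-19 Loans=86
After txn 5 (Dr Cash, Cr Loans, amount 431): Cash=364 Inventory=-19 Loans=-345
After txn 6 (Dr Inventory, Cr Loans, amount 273): Cash=364 Inventory=254 Loans=-618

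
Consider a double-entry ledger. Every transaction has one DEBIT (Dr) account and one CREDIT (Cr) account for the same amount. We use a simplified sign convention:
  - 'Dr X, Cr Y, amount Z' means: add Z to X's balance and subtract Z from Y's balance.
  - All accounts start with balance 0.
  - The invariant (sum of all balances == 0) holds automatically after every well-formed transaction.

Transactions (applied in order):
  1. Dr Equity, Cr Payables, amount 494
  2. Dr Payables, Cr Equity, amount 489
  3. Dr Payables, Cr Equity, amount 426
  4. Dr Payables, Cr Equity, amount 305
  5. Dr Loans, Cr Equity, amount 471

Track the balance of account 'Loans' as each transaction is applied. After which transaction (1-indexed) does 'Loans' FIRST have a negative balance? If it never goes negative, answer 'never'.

After txn 1: Loans=0
After txn 2: Loans=0
After txn 3: Loans=0
After txn 4: Loans=0
After txn 5: Loans=471

Answer: never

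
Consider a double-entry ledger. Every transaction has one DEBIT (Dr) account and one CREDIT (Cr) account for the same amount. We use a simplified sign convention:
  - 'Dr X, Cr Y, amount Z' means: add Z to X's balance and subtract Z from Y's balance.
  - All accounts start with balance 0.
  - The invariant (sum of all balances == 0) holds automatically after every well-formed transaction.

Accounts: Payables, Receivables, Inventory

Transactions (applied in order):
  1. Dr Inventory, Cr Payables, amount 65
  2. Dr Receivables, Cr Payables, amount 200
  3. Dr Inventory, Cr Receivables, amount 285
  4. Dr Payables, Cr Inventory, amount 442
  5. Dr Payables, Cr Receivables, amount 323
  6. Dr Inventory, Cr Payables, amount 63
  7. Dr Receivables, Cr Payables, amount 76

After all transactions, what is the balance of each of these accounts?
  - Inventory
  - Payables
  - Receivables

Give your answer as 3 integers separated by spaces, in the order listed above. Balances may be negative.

After txn 1 (Dr Inventory, Cr Payables, amount 65): Inventory=65 Payables=-65
After txn 2 (Dr Receivables, Cr Payables, amount 200): Inventory=65 Payables=-265 Receivables=200
After txn 3 (Dr Inventory, Cr Receivables, amount 285): Inventory=350 Payables=-265 Receivables=-85
After txn 4 (Dr Payables, Cr Inventory, amount 442): Inventory=-92 Payables=177 Receivables=-85
After txn 5 (Dr Payables, Cr Receivables, amount 323): Inventory=-92 Payables=500 Receivables=-408
After txn 6 (Dr Inventory, Cr Payables, amount 63): Inventory=-29 Payables=437 Receivables=-408
After txn 7 (Dr Receivables, Cr Payables, amount 76): Inventory=-29 Payables=361 Receivables=-332

Answer: -29 361 -332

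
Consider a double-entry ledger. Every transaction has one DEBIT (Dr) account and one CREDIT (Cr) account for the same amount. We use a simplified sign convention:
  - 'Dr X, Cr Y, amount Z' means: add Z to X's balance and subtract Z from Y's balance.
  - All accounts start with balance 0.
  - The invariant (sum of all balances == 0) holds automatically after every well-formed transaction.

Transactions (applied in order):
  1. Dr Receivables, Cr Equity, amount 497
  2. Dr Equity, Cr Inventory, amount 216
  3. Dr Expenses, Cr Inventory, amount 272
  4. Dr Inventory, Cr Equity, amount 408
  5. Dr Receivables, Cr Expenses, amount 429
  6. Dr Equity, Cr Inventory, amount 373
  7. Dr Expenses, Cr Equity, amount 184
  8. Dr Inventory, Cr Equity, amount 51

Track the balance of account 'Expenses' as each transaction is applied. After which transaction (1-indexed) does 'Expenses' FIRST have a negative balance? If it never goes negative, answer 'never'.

Answer: 5

Derivation:
After txn 1: Expenses=0
After txn 2: Expenses=0
After txn 3: Expenses=272
After txn 4: Expenses=272
After txn 5: Expenses=-157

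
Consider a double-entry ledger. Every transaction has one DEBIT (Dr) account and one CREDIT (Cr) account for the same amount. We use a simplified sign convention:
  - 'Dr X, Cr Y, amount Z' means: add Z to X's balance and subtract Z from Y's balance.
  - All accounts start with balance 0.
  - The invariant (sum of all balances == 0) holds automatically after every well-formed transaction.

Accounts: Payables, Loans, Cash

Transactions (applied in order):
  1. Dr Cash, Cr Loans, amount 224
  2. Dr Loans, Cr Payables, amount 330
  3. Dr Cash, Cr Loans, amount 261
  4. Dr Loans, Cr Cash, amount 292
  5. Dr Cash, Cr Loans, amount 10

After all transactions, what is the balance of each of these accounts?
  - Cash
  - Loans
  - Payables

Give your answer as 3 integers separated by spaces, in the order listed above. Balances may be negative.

Answer: 203 127 -330

Derivation:
After txn 1 (Dr Cash, Cr Loans, amount 224): Cash=224 Loans=-224
After txn 2 (Dr Loans, Cr Payables, amount 330): Cash=224 Loans=106 Payables=-330
After txn 3 (Dr Cash, Cr Loans, amount 261): Cash=485 Loans=-155 Payables=-330
After txn 4 (Dr Loans, Cr Cash, amount 292): Cash=193 Loans=137 Payables=-330
After txn 5 (Dr Cash, Cr Loans, amount 10): Cash=203 Loans=127 Payables=-330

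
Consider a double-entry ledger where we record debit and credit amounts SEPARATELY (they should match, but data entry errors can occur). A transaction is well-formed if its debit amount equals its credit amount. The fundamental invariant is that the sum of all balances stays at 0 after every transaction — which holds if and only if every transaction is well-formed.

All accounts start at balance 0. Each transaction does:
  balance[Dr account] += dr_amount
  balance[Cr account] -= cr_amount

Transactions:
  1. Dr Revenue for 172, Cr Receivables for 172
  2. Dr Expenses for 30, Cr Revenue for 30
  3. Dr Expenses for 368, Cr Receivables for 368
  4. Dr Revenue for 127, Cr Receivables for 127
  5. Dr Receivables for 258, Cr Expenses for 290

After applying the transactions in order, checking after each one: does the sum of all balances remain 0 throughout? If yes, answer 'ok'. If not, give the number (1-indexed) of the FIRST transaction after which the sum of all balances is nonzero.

Answer: 5

Derivation:
After txn 1: dr=172 cr=172 sum_balances=0
After txn 2: dr=30 cr=30 sum_balances=0
After txn 3: dr=368 cr=368 sum_balances=0
After txn 4: dr=127 cr=127 sum_balances=0
After txn 5: dr=258 cr=290 sum_balances=-32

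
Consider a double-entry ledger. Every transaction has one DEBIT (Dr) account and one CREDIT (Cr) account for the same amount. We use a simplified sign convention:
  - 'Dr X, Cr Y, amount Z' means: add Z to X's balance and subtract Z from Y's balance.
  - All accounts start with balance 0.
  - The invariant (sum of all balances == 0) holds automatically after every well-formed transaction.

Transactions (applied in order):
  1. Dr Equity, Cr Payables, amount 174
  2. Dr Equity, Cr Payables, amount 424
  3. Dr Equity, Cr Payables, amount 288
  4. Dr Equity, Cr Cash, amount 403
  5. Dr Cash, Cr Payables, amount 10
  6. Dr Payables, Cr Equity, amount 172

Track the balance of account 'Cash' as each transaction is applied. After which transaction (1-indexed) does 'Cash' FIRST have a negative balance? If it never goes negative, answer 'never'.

After txn 1: Cash=0
After txn 2: Cash=0
After txn 3: Cash=0
After txn 4: Cash=-403

Answer: 4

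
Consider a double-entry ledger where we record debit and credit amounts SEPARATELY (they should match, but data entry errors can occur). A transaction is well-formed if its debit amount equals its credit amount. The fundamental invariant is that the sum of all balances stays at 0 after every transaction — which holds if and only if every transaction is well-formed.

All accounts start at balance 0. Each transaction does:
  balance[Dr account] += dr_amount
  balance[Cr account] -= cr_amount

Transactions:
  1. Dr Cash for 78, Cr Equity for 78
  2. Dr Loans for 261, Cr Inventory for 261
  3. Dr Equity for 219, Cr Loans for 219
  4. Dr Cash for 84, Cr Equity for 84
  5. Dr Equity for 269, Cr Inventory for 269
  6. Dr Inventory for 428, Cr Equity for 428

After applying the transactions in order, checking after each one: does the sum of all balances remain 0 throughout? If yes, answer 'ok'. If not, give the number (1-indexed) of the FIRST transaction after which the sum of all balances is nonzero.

Answer: ok

Derivation:
After txn 1: dr=78 cr=78 sum_balances=0
After txn 2: dr=261 cr=261 sum_balances=0
After txn 3: dr=219 cr=219 sum_balances=0
After txn 4: dr=84 cr=84 sum_balances=0
After txn 5: dr=269 cr=269 sum_balances=0
After txn 6: dr=428 cr=428 sum_balances=0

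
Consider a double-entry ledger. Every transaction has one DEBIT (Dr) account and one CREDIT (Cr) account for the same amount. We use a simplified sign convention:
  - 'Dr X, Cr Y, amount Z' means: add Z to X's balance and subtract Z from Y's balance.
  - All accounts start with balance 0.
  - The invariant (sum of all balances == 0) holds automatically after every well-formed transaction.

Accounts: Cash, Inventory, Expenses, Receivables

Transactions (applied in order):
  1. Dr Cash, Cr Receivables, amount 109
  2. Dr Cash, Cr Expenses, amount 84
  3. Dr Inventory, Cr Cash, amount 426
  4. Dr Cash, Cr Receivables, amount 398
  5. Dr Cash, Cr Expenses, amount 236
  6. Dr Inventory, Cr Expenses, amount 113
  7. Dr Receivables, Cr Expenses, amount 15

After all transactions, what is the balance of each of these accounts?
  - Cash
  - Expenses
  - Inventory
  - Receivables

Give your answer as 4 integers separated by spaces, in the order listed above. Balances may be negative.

After txn 1 (Dr Cash, Cr Receivables, amount 109): Cash=109 Receivables=-109
After txn 2 (Dr Cash, Cr Expenses, amount 84): Cash=193 Expenses=-84 Receivables=-109
After txn 3 (Dr Inventory, Cr Cash, amount 426): Cash=-233 Expenses=-84 Inventory=426 Receivables=-109
After txn 4 (Dr Cash, Cr Receivables, amount 398): Cash=165 Expenses=-84 Inventory=426 Receivables=-507
After txn 5 (Dr Cash, Cr Expenses, amount 236): Cash=401 Expenses=-320 Inventory=426 Receivables=-507
After txn 6 (Dr Inventory, Cr Expenses, amount 113): Cash=401 Expenses=-433 Inventory=539 Receivables=-507
After txn 7 (Dr Receivables, Cr Expenses, amount 15): Cash=401 Expenses=-448 Inventory=539 Receivables=-492

Answer: 401 -448 539 -492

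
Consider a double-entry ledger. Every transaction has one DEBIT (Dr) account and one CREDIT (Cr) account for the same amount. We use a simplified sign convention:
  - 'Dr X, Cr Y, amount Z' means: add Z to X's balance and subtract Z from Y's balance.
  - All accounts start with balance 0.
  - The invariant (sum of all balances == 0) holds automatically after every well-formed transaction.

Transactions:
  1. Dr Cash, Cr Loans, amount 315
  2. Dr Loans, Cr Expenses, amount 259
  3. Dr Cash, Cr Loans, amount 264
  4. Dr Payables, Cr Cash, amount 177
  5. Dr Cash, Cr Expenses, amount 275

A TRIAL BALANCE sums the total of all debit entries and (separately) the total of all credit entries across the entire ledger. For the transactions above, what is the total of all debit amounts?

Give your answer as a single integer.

Answer: 1290

Derivation:
Txn 1: debit+=315
Txn 2: debit+=259
Txn 3: debit+=264
Txn 4: debit+=177
Txn 5: debit+=275
Total debits = 1290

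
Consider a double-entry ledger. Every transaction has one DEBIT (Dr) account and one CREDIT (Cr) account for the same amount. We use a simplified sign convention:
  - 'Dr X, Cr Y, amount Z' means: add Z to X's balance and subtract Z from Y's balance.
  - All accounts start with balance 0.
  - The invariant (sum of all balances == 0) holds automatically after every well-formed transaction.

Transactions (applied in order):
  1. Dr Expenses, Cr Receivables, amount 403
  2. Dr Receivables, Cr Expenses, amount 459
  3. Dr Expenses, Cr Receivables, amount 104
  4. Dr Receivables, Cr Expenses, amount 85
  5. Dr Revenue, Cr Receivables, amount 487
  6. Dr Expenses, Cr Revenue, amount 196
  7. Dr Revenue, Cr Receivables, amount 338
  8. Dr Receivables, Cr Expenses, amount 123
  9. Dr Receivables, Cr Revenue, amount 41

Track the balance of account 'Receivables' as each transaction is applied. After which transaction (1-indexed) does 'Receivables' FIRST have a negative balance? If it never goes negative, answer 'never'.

Answer: 1

Derivation:
After txn 1: Receivables=-403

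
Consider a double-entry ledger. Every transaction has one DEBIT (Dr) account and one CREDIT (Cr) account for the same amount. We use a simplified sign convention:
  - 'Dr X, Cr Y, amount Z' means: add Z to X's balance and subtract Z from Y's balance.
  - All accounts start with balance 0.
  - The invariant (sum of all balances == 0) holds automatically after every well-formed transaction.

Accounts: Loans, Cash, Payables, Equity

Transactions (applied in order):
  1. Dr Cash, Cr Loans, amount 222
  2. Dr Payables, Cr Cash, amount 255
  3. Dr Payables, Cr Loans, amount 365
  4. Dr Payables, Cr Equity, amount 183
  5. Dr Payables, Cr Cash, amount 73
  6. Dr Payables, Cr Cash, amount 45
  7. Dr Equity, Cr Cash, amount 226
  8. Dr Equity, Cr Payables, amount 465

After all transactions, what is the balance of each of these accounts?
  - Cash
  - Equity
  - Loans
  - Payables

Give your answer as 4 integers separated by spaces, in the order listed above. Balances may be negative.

Answer: -377 508 -587 456

Derivation:
After txn 1 (Dr Cash, Cr Loans, amount 222): Cash=222 Loans=-222
After txn 2 (Dr Payables, Cr Cash, amount 255): Cash=-33 Loans=-222 Payables=255
After txn 3 (Dr Payables, Cr Loans, amount 365): Cash=-33 Loans=-587 Payables=620
After txn 4 (Dr Payables, Cr Equity, amount 183): Cash=-33 Equity=-183 Loans=-587 Payables=803
After txn 5 (Dr Payables, Cr Cash, amount 73): Cash=-106 Equity=-183 Loans=-587 Payables=876
After txn 6 (Dr Payables, Cr Cash, amount 45): Cash=-151 Equity=-183 Loans=-587 Payables=921
After txn 7 (Dr Equity, Cr Cash, amount 226): Cash=-377 Equity=43 Loans=-587 Payables=921
After txn 8 (Dr Equity, Cr Payables, amount 465): Cash=-377 Equity=508 Loans=-587 Payables=456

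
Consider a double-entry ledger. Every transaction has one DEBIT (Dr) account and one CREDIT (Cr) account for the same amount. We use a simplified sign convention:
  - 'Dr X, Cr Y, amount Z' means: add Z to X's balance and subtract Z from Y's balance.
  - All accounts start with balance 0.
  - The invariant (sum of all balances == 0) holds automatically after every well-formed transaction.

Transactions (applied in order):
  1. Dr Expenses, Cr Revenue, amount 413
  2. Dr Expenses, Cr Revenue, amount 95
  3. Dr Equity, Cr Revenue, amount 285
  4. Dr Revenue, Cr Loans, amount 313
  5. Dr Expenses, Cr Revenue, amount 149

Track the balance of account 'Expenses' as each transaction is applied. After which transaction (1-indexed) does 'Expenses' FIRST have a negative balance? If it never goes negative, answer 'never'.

Answer: never

Derivation:
After txn 1: Expenses=413
After txn 2: Expenses=508
After txn 3: Expenses=508
After txn 4: Expenses=508
After txn 5: Expenses=657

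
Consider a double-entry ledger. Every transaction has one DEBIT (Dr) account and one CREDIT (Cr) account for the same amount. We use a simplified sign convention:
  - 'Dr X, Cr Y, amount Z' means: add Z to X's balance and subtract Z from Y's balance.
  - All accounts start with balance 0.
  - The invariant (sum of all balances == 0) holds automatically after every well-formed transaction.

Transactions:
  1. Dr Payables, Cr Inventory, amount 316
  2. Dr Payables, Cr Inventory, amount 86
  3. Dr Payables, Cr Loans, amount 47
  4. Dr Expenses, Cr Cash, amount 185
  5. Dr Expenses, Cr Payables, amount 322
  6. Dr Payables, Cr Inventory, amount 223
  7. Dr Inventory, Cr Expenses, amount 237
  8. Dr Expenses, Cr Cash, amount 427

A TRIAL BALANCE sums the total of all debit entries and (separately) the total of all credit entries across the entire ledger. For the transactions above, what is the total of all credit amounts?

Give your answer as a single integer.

Answer: 1843

Derivation:
Txn 1: credit+=316
Txn 2: credit+=86
Txn 3: credit+=47
Txn 4: credit+=185
Txn 5: credit+=322
Txn 6: credit+=223
Txn 7: credit+=237
Txn 8: credit+=427
Total credits = 1843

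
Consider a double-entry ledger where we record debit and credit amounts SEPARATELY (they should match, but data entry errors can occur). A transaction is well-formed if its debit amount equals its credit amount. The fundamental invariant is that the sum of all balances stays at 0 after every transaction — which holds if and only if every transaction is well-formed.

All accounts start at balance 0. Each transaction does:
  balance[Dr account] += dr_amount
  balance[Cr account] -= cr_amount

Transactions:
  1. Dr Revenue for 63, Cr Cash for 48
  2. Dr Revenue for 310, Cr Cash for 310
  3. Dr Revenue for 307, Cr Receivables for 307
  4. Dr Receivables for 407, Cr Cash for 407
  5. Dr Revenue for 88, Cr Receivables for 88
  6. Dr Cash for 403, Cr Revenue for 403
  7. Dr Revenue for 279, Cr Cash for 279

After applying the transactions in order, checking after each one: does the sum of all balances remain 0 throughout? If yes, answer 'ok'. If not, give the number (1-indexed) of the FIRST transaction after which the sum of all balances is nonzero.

After txn 1: dr=63 cr=48 sum_balances=15
After txn 2: dr=310 cr=310 sum_balances=15
After txn 3: dr=307 cr=307 sum_balances=15
After txn 4: dr=407 cr=407 sum_balances=15
After txn 5: dr=88 cr=88 sum_balances=15
After txn 6: dr=403 cr=403 sum_balances=15
After txn 7: dr=279 cr=279 sum_balances=15

Answer: 1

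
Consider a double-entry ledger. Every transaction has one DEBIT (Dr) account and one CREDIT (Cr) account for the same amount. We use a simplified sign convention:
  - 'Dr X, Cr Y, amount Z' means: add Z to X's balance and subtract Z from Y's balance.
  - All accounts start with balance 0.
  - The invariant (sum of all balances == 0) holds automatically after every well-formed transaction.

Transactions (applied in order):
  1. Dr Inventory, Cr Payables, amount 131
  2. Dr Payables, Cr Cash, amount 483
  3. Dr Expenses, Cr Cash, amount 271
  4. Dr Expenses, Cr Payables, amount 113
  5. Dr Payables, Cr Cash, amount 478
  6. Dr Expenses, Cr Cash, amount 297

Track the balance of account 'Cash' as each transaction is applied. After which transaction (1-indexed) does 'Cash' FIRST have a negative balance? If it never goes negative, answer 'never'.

After txn 1: Cash=0
After txn 2: Cash=-483

Answer: 2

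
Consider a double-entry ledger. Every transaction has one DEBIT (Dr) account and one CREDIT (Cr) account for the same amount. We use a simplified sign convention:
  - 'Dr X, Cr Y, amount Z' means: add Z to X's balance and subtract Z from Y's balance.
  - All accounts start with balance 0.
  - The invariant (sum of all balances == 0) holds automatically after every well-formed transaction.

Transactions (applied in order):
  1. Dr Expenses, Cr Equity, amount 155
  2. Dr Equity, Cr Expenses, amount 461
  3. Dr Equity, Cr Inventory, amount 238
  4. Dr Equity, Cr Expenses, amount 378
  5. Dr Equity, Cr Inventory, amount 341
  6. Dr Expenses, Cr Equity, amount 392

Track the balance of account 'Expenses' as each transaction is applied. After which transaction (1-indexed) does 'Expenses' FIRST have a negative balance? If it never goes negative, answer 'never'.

Answer: 2

Derivation:
After txn 1: Expenses=155
After txn 2: Expenses=-306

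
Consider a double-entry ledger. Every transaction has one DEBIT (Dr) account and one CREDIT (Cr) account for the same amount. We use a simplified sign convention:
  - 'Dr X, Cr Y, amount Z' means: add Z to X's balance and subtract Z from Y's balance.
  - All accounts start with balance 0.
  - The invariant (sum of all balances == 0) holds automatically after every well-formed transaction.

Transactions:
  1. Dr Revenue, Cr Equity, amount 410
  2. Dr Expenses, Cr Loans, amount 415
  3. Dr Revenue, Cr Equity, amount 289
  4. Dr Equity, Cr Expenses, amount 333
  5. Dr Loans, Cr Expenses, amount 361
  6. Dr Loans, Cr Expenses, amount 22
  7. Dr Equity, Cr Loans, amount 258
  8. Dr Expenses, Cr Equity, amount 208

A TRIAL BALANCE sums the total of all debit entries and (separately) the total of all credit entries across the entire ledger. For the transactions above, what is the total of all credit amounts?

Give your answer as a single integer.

Answer: 2296

Derivation:
Txn 1: credit+=410
Txn 2: credit+=415
Txn 3: credit+=289
Txn 4: credit+=333
Txn 5: credit+=361
Txn 6: credit+=22
Txn 7: credit+=258
Txn 8: credit+=208
Total credits = 2296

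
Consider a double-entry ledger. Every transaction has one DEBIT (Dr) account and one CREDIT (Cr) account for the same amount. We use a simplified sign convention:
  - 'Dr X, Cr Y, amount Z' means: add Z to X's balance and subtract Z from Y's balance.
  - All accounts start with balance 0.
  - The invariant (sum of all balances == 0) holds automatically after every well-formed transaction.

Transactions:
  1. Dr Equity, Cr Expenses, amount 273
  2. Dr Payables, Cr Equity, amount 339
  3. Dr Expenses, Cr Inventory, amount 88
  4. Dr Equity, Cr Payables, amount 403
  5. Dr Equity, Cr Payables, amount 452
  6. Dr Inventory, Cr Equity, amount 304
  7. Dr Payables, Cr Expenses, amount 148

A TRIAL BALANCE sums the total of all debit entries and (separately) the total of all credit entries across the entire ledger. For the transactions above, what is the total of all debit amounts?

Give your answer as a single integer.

Txn 1: debit+=273
Txn 2: debit+=339
Txn 3: debit+=88
Txn 4: debit+=403
Txn 5: debit+=452
Txn 6: debit+=304
Txn 7: debit+=148
Total debits = 2007

Answer: 2007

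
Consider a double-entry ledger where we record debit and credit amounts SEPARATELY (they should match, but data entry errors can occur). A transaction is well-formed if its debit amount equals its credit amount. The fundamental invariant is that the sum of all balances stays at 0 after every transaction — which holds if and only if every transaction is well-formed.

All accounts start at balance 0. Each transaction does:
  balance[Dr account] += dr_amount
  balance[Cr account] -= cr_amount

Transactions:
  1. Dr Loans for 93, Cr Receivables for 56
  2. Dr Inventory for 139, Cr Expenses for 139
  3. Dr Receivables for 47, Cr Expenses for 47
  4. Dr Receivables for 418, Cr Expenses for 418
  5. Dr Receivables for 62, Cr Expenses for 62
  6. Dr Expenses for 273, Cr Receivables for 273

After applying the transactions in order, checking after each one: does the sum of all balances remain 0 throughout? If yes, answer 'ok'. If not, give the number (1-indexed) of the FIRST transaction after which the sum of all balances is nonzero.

Answer: 1

Derivation:
After txn 1: dr=93 cr=56 sum_balances=37
After txn 2: dr=139 cr=139 sum_balances=37
After txn 3: dr=47 cr=47 sum_balances=37
After txn 4: dr=418 cr=418 sum_balances=37
After txn 5: dr=62 cr=62 sum_balances=37
After txn 6: dr=273 cr=273 sum_balances=37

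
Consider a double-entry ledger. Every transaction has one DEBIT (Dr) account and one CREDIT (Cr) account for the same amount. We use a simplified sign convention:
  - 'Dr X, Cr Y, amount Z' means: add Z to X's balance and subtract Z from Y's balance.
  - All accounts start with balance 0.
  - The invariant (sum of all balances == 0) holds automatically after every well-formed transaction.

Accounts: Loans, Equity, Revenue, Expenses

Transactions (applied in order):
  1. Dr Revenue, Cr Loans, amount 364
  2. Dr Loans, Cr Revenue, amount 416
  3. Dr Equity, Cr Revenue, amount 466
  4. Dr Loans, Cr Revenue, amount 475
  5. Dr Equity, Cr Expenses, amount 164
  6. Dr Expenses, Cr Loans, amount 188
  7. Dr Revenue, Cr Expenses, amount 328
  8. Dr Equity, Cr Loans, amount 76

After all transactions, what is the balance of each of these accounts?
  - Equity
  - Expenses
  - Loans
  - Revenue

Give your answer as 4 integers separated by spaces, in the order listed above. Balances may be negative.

After txn 1 (Dr Revenue, Cr Loans, amount 364): Loans=-364 Revenue=364
After txn 2 (Dr Loans, Cr Revenue, amount 416): Loans=52 Revenue=-52
After txn 3 (Dr Equity, Cr Revenue, amount 466): Equity=466 Loans=52 Revenue=-518
After txn 4 (Dr Loans, Cr Revenue, amount 475): Equity=466 Loans=527 Revenue=-993
After txn 5 (Dr Equity, Cr Expenses, amount 164): Equity=630 Expenses=-164 Loans=527 Revenue=-993
After txn 6 (Dr Expenses, Cr Loans, amount 188): Equity=630 Expenses=24 Loans=339 Revenue=-993
After txn 7 (Dr Revenue, Cr Expenses, amount 328): Equity=630 Expenses=-304 Loans=339 Revenue=-665
After txn 8 (Dr Equity, Cr Loans, amount 76): Equity=706 Expenses=-304 Loans=263 Revenue=-665

Answer: 706 -304 263 -665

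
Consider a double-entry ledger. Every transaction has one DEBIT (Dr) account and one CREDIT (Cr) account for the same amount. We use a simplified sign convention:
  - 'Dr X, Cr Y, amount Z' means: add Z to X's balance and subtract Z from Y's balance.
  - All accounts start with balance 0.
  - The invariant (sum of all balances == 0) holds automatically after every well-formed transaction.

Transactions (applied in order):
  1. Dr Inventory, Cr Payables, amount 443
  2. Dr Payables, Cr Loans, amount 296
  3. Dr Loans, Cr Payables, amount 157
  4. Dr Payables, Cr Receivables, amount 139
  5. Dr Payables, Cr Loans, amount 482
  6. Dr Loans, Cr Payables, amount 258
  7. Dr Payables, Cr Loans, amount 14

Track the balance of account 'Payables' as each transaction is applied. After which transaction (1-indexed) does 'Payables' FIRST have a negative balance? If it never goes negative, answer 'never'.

Answer: 1

Derivation:
After txn 1: Payables=-443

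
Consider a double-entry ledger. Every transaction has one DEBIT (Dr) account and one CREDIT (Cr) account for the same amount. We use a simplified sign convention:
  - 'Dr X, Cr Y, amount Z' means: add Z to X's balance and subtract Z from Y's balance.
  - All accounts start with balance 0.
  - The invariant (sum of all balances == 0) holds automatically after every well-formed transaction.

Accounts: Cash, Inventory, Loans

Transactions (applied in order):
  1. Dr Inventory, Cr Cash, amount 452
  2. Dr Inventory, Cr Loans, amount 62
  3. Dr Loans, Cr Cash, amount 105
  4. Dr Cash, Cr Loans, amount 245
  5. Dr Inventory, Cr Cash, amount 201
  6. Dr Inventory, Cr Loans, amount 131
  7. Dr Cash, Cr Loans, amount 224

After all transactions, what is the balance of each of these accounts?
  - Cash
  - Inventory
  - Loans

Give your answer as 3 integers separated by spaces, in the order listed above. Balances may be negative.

After txn 1 (Dr Inventory, Cr Cash, amount 452): Cash=-452 Inventory=452
After txn 2 (Dr Inventory, Cr Loans, amount 62): Cash=-452 Inventory=514 Loans=-62
After txn 3 (Dr Loans, Cr Cash, amount 105): Cash=-557 Inventory=514 Loans=43
After txn 4 (Dr Cash, Cr Loans, amount 245): Cash=-312 Inventory=514 Loans=-202
After txn 5 (Dr Inventory, Cr Cash, amount 201): Cash=-513 Inventory=715 Loans=-202
After txn 6 (Dr Inventory, Cr Loans, amount 131): Cash=-513 Inventory=846 Loans=-333
After txn 7 (Dr Cash, Cr Loans, amount 224): Cash=-289 Inventory=846 Loans=-557

Answer: -289 846 -557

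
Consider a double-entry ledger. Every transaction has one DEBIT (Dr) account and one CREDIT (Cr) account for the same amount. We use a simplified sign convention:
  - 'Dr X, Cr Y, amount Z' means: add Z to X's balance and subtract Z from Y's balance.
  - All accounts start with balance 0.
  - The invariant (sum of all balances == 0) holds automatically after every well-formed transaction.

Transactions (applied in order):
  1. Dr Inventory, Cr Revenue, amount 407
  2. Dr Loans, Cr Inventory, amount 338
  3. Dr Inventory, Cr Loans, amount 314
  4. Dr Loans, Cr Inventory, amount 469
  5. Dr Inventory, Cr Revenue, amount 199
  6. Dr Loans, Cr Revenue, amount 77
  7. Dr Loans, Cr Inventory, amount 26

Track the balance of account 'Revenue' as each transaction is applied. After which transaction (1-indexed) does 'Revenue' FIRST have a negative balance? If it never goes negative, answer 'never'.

After txn 1: Revenue=-407

Answer: 1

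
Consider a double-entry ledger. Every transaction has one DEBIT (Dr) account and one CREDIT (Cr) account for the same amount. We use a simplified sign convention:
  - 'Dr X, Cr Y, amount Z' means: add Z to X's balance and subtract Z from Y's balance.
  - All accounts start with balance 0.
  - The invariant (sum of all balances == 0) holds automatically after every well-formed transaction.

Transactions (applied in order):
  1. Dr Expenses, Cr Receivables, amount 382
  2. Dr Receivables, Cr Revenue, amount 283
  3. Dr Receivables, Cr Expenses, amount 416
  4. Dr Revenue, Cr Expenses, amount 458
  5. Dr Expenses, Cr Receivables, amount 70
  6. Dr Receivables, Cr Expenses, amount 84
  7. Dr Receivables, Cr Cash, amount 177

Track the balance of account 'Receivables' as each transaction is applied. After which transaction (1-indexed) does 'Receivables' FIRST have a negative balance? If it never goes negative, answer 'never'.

Answer: 1

Derivation:
After txn 1: Receivables=-382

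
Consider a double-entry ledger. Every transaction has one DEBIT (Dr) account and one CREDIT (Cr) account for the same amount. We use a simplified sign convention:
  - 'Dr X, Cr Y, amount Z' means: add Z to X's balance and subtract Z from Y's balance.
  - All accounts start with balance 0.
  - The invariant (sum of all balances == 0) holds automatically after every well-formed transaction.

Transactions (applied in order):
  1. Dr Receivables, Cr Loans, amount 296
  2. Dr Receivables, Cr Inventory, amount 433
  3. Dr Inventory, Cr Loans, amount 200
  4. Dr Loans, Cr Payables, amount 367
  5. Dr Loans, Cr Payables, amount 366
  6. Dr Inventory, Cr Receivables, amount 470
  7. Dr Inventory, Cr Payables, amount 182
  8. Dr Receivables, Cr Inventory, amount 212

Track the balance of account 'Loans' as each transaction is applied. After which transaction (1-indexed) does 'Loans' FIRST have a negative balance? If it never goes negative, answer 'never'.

Answer: 1

Derivation:
After txn 1: Loans=-296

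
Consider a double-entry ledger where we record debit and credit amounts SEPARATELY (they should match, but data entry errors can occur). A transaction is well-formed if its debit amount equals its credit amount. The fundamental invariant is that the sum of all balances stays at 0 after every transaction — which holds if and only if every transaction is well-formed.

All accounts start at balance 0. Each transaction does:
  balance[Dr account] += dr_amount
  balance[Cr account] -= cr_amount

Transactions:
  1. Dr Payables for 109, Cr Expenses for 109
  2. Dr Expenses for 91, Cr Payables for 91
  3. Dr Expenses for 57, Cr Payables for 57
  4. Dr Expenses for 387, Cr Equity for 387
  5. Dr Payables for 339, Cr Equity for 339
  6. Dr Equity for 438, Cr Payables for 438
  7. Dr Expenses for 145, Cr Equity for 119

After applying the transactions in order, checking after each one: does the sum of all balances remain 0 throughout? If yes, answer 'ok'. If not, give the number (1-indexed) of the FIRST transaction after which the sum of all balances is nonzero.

Answer: 7

Derivation:
After txn 1: dr=109 cr=109 sum_balances=0
After txn 2: dr=91 cr=91 sum_balances=0
After txn 3: dr=57 cr=57 sum_balances=0
After txn 4: dr=387 cr=387 sum_balances=0
After txn 5: dr=339 cr=339 sum_balances=0
After txn 6: dr=438 cr=438 sum_balances=0
After txn 7: dr=145 cr=119 sum_balances=26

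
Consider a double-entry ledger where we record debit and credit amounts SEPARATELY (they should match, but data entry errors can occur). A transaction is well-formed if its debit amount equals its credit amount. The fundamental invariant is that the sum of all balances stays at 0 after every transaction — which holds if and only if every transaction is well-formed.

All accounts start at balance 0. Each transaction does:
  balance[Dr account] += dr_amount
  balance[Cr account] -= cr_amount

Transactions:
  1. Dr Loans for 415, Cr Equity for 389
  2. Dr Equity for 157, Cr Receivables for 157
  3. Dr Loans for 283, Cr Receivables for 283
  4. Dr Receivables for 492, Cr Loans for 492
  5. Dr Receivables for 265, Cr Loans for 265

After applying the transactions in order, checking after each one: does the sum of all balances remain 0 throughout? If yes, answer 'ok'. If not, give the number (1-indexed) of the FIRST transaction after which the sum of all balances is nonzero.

Answer: 1

Derivation:
After txn 1: dr=415 cr=389 sum_balances=26
After txn 2: dr=157 cr=157 sum_balances=26
After txn 3: dr=283 cr=283 sum_balances=26
After txn 4: dr=492 cr=492 sum_balances=26
After txn 5: dr=265 cr=265 sum_balances=26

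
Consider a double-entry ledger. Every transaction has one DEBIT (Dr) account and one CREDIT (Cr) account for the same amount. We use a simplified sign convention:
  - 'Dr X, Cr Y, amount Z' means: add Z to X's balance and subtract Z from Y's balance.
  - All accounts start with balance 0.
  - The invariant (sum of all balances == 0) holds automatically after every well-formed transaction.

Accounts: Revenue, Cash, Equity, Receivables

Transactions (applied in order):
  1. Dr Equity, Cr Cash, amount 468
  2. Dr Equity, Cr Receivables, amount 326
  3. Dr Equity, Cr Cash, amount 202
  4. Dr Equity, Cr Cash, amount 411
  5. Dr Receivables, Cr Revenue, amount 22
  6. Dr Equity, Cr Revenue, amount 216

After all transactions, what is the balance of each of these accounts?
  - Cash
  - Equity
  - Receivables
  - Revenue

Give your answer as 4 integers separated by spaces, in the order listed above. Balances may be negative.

Answer: -1081 1623 -304 -238

Derivation:
After txn 1 (Dr Equity, Cr Cash, amount 468): Cash=-468 Equity=468
After txn 2 (Dr Equity, Cr Receivables, amount 326): Cash=-468 Equity=794 Receivables=-326
After txn 3 (Dr Equity, Cr Cash, amount 202): Cash=-670 Equity=996 Receivables=-326
After txn 4 (Dr Equity, Cr Cash, amount 411): Cash=-1081 Equity=1407 Receivables=-326
After txn 5 (Dr Receivables, Cr Revenue, amount 22): Cash=-1081 Equity=1407 Receivables=-304 Revenue=-22
After txn 6 (Dr Equity, Cr Revenue, amount 216): Cash=-1081 Equity=1623 Receivables=-304 Revenue=-238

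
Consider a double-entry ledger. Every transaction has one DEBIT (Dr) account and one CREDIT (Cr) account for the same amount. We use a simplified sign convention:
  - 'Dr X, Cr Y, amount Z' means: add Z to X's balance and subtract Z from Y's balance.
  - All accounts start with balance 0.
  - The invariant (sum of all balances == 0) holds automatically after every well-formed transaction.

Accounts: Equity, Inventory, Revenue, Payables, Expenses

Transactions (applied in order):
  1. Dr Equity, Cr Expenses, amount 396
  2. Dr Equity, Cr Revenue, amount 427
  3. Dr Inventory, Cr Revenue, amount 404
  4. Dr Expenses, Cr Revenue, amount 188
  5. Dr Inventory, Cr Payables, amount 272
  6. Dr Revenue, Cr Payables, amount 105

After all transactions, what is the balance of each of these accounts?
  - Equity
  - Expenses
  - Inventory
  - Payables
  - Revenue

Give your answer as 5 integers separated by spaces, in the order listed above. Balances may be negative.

After txn 1 (Dr Equity, Cr Expenses, amount 396): Equity=396 Expenses=-396
After txn 2 (Dr Equity, Cr Revenue, amount 427): Equity=823 Expenses=-396 Revenue=-427
After txn 3 (Dr Inventory, Cr Revenue, amount 404): Equity=823 Expenses=-396 Inventory=404 Revenue=-831
After txn 4 (Dr Expenses, Cr Revenue, amount 188): Equity=823 Expenses=-208 Inventory=404 Revenue=-1019
After txn 5 (Dr Inventory, Cr Payables, amount 272): Equity=823 Expenses=-208 Inventory=676 Payables=-272 Revenue=-1019
After txn 6 (Dr Revenue, Cr Payables, amount 105): Equity=823 Expenses=-208 Inventory=676 Payables=-377 Revenue=-914

Answer: 823 -208 676 -377 -914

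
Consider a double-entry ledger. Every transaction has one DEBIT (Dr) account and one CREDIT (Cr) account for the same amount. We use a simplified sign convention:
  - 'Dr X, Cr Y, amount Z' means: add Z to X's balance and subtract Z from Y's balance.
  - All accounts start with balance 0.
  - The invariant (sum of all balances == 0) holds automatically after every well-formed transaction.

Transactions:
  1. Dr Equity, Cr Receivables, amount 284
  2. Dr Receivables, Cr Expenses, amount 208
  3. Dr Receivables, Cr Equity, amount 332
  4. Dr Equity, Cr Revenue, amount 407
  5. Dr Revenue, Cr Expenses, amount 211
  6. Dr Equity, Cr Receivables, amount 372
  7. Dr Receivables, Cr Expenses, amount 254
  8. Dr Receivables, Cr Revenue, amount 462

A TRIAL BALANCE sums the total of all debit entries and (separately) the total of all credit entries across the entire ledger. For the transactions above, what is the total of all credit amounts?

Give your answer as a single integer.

Answer: 2530

Derivation:
Txn 1: credit+=284
Txn 2: credit+=208
Txn 3: credit+=332
Txn 4: credit+=407
Txn 5: credit+=211
Txn 6: credit+=372
Txn 7: credit+=254
Txn 8: credit+=462
Total credits = 2530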